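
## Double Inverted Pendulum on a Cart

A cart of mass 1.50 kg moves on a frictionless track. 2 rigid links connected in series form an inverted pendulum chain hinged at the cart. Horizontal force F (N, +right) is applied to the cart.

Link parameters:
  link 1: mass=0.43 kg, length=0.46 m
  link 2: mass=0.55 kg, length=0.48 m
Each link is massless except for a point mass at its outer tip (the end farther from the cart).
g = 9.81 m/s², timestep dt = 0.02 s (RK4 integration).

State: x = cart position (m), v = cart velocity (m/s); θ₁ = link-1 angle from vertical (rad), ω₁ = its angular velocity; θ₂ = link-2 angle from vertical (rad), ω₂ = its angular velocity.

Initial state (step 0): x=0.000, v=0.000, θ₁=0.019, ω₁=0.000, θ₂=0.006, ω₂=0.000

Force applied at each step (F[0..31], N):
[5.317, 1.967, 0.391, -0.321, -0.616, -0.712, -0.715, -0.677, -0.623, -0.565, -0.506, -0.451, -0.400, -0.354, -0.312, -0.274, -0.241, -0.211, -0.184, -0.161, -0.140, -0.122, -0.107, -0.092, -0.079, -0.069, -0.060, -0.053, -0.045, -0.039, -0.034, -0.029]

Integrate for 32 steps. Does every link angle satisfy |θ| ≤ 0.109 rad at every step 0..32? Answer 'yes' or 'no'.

Answer: yes

Derivation:
apply F[0]=+5.317 → step 1: x=0.001, v=0.069, θ₁=0.018, ω₁=-0.134, θ₂=0.006, ω₂=-0.012
apply F[1]=+1.967 → step 2: x=0.002, v=0.093, θ₁=0.015, ω₁=-0.174, θ₂=0.006, ω₂=-0.022
apply F[2]=+0.391 → step 3: x=0.004, v=0.096, θ₁=0.011, ω₁=-0.172, θ₂=0.005, ω₂=-0.029
apply F[3]=-0.321 → step 4: x=0.006, v=0.091, θ₁=0.008, ω₁=-0.154, θ₂=0.004, ω₂=-0.033
apply F[4]=-0.616 → step 5: x=0.008, v=0.082, θ₁=0.005, ω₁=-0.130, θ₂=0.004, ω₂=-0.035
apply F[5]=-0.712 → step 6: x=0.009, v=0.072, θ₁=0.003, ω₁=-0.106, θ₂=0.003, ω₂=-0.036
apply F[6]=-0.715 → step 7: x=0.011, v=0.062, θ₁=0.001, ω₁=-0.085, θ₂=0.002, ω₂=-0.035
apply F[7]=-0.677 → step 8: x=0.012, v=0.053, θ₁=-0.001, ω₁=-0.066, θ₂=0.002, ω₂=-0.033
apply F[8]=-0.623 → step 9: x=0.013, v=0.045, θ₁=-0.002, ω₁=-0.051, θ₂=0.001, ω₂=-0.030
apply F[9]=-0.565 → step 10: x=0.014, v=0.038, θ₁=-0.003, ω₁=-0.038, θ₂=0.000, ω₂=-0.028
apply F[10]=-0.506 → step 11: x=0.014, v=0.031, θ₁=-0.003, ω₁=-0.027, θ₂=-0.000, ω₂=-0.025
apply F[11]=-0.451 → step 12: x=0.015, v=0.026, θ₁=-0.004, ω₁=-0.018, θ₂=-0.001, ω₂=-0.021
apply F[12]=-0.400 → step 13: x=0.015, v=0.021, θ₁=-0.004, ω₁=-0.011, θ₂=-0.001, ω₂=-0.018
apply F[13]=-0.354 → step 14: x=0.016, v=0.017, θ₁=-0.004, ω₁=-0.006, θ₂=-0.001, ω₂=-0.016
apply F[14]=-0.312 → step 15: x=0.016, v=0.013, θ₁=-0.004, ω₁=-0.001, θ₂=-0.002, ω₂=-0.013
apply F[15]=-0.274 → step 16: x=0.016, v=0.010, θ₁=-0.004, ω₁=0.002, θ₂=-0.002, ω₂=-0.010
apply F[16]=-0.241 → step 17: x=0.016, v=0.007, θ₁=-0.004, ω₁=0.005, θ₂=-0.002, ω₂=-0.008
apply F[17]=-0.211 → step 18: x=0.017, v=0.005, θ₁=-0.004, ω₁=0.007, θ₂=-0.002, ω₂=-0.006
apply F[18]=-0.184 → step 19: x=0.017, v=0.003, θ₁=-0.004, ω₁=0.008, θ₂=-0.002, ω₂=-0.004
apply F[19]=-0.161 → step 20: x=0.017, v=0.001, θ₁=-0.004, ω₁=0.009, θ₂=-0.002, ω₂=-0.003
apply F[20]=-0.140 → step 21: x=0.017, v=0.000, θ₁=-0.004, ω₁=0.010, θ₂=-0.002, ω₂=-0.001
apply F[21]=-0.122 → step 22: x=0.017, v=-0.001, θ₁=-0.004, ω₁=0.010, θ₂=-0.002, ω₂=-0.000
apply F[22]=-0.107 → step 23: x=0.017, v=-0.002, θ₁=-0.003, ω₁=0.010, θ₂=-0.002, ω₂=0.001
apply F[23]=-0.092 → step 24: x=0.017, v=-0.003, θ₁=-0.003, ω₁=0.010, θ₂=-0.002, ω₂=0.002
apply F[24]=-0.079 → step 25: x=0.017, v=-0.004, θ₁=-0.003, ω₁=0.010, θ₂=-0.002, ω₂=0.002
apply F[25]=-0.069 → step 26: x=0.016, v=-0.004, θ₁=-0.003, ω₁=0.009, θ₂=-0.002, ω₂=0.003
apply F[26]=-0.060 → step 27: x=0.016, v=-0.005, θ₁=-0.003, ω₁=0.009, θ₂=-0.002, ω₂=0.003
apply F[27]=-0.053 → step 28: x=0.016, v=-0.005, θ₁=-0.002, ω₁=0.009, θ₂=-0.002, ω₂=0.004
apply F[28]=-0.045 → step 29: x=0.016, v=-0.005, θ₁=-0.002, ω₁=0.008, θ₂=-0.002, ω₂=0.004
apply F[29]=-0.039 → step 30: x=0.016, v=-0.005, θ₁=-0.002, ω₁=0.008, θ₂=-0.002, ω₂=0.004
apply F[30]=-0.034 → step 31: x=0.016, v=-0.006, θ₁=-0.002, ω₁=0.007, θ₂=-0.002, ω₂=0.004
apply F[31]=-0.029 → step 32: x=0.016, v=-0.006, θ₁=-0.002, ω₁=0.007, θ₂=-0.002, ω₂=0.004
Max |angle| over trajectory = 0.019 rad; bound = 0.109 → within bound.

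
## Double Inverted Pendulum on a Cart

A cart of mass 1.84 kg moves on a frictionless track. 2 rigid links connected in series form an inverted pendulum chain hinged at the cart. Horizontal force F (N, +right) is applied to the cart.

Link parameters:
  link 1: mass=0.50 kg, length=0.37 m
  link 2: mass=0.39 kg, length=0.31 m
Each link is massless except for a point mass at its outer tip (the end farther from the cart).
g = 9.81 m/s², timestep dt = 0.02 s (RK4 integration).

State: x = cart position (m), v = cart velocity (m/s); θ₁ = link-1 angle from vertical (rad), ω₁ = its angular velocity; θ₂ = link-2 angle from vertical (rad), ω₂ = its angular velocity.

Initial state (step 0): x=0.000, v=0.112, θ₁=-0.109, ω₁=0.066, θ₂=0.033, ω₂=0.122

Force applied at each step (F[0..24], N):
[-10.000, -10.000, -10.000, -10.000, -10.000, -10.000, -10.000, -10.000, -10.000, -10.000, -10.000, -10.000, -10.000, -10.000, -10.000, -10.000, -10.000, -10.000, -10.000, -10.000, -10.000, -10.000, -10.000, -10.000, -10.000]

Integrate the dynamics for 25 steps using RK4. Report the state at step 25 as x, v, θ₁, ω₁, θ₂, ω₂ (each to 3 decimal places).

apply F[0]=-10.000 → step 1: x=0.001, v=0.014, θ₁=-0.106, ω₁=0.213, θ₂=0.037, ω₂=0.287
apply F[1]=-10.000 → step 2: x=0.001, v=-0.085, θ₁=-0.100, ω₁=0.363, θ₂=0.044, ω₂=0.453
apply F[2]=-10.000 → step 3: x=-0.002, v=-0.184, θ₁=-0.092, ω₁=0.519, θ₂=0.055, ω₂=0.619
apply F[3]=-10.000 → step 4: x=-0.007, v=-0.285, θ₁=-0.080, ω₁=0.685, θ₂=0.069, ω₂=0.786
apply F[4]=-10.000 → step 5: x=-0.014, v=-0.387, θ₁=-0.064, ω₁=0.862, θ₂=0.087, ω₂=0.951
apply F[5]=-10.000 → step 6: x=-0.022, v=-0.490, θ₁=-0.045, ω₁=1.054, θ₂=0.107, ω₂=1.115
apply F[6]=-10.000 → step 7: x=-0.033, v=-0.596, θ₁=-0.022, ω₁=1.266, θ₂=0.131, ω₂=1.274
apply F[7]=-10.000 → step 8: x=-0.046, v=-0.704, θ₁=0.006, ω₁=1.500, θ₂=0.158, ω₂=1.427
apply F[8]=-10.000 → step 9: x=-0.061, v=-0.814, θ₁=0.038, ω₁=1.760, θ₂=0.188, ω₂=1.570
apply F[9]=-10.000 → step 10: x=-0.079, v=-0.927, θ₁=0.076, ω₁=2.050, θ₂=0.221, ω₂=1.699
apply F[10]=-10.000 → step 11: x=-0.098, v=-1.042, θ₁=0.121, ω₁=2.375, θ₂=0.256, ω₂=1.810
apply F[11]=-10.000 → step 12: x=-0.120, v=-1.159, θ₁=0.172, ω₁=2.736, θ₂=0.293, ω₂=1.897
apply F[12]=-10.000 → step 13: x=-0.145, v=-1.277, θ₁=0.230, ω₁=3.134, θ₂=0.332, ω₂=1.958
apply F[13]=-10.000 → step 14: x=-0.172, v=-1.394, θ₁=0.297, ω₁=3.567, θ₂=0.371, ω₂=1.992
apply F[14]=-10.000 → step 15: x=-0.201, v=-1.507, θ₁=0.373, ω₁=4.028, θ₂=0.411, ω₂=2.002
apply F[15]=-10.000 → step 16: x=-0.232, v=-1.614, θ₁=0.458, ω₁=4.506, θ₂=0.451, ω₂=2.002
apply F[16]=-10.000 → step 17: x=-0.265, v=-1.710, θ₁=0.553, ω₁=4.985, θ₂=0.491, ω₂=2.014
apply F[17]=-10.000 → step 18: x=-0.300, v=-1.792, θ₁=0.658, ω₁=5.447, θ₂=0.532, ω₂=2.067
apply F[18]=-10.000 → step 19: x=-0.337, v=-1.856, θ₁=0.771, ω₁=5.872, θ₂=0.575, ω₂=2.197
apply F[19]=-10.000 → step 20: x=-0.374, v=-1.901, θ₁=0.892, ω₁=6.251, θ₂=0.621, ω₂=2.436
apply F[20]=-10.000 → step 21: x=-0.413, v=-1.925, θ₁=1.021, ω₁=6.576, θ₂=0.673, ω₂=2.811
apply F[21]=-10.000 → step 22: x=-0.451, v=-1.930, θ₁=1.155, ω₁=6.847, θ₂=0.734, ω₂=3.336
apply F[22]=-10.000 → step 23: x=-0.490, v=-1.915, θ₁=1.294, ω₁=7.064, θ₂=0.807, ω₂=4.018
apply F[23]=-10.000 → step 24: x=-0.528, v=-1.884, θ₁=1.437, ω₁=7.226, θ₂=0.896, ω₂=4.859
apply F[24]=-10.000 → step 25: x=-0.565, v=-1.835, θ₁=1.583, ω₁=7.325, θ₂=1.003, ω₂=5.856

Answer: x=-0.565, v=-1.835, θ₁=1.583, ω₁=7.325, θ₂=1.003, ω₂=5.856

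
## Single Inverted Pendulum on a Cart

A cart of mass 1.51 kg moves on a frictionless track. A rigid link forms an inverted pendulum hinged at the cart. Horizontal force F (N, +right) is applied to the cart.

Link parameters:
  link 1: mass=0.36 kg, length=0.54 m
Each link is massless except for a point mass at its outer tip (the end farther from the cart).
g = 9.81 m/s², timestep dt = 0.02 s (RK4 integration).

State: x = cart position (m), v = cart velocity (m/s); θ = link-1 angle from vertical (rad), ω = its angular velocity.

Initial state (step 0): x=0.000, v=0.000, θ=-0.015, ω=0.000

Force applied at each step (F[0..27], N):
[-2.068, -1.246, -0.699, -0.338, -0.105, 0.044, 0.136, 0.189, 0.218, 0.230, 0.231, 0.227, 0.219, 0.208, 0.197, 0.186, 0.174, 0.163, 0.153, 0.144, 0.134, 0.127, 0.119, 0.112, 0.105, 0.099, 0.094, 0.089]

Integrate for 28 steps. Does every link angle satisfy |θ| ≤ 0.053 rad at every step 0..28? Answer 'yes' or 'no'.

apply F[0]=-2.068 → step 1: x=-0.000, v=-0.027, θ=-0.015, ω=0.044
apply F[1]=-1.246 → step 2: x=-0.001, v=-0.043, θ=-0.013, ω=0.068
apply F[2]=-0.699 → step 3: x=-0.002, v=-0.051, θ=-0.012, ω=0.080
apply F[3]=-0.338 → step 4: x=-0.003, v=-0.055, θ=-0.010, ω=0.083
apply F[4]=-0.105 → step 5: x=-0.004, v=-0.056, θ=-0.009, ω=0.081
apply F[5]=+0.044 → step 6: x=-0.005, v=-0.055, θ=-0.007, ω=0.077
apply F[6]=+0.136 → step 7: x=-0.006, v=-0.053, θ=-0.006, ω=0.070
apply F[7]=+0.189 → step 8: x=-0.007, v=-0.050, θ=-0.004, ω=0.064
apply F[8]=+0.218 → step 9: x=-0.008, v=-0.047, θ=-0.003, ω=0.057
apply F[9]=+0.230 → step 10: x=-0.009, v=-0.044, θ=-0.002, ω=0.050
apply F[10]=+0.231 → step 11: x=-0.010, v=-0.041, θ=-0.001, ω=0.043
apply F[11]=+0.227 → step 12: x=-0.011, v=-0.038, θ=-0.000, ω=0.038
apply F[12]=+0.219 → step 13: x=-0.012, v=-0.035, θ=0.000, ω=0.032
apply F[13]=+0.208 → step 14: x=-0.012, v=-0.032, θ=0.001, ω=0.027
apply F[14]=+0.197 → step 15: x=-0.013, v=-0.030, θ=0.001, ω=0.023
apply F[15]=+0.186 → step 16: x=-0.013, v=-0.027, θ=0.002, ω=0.019
apply F[16]=+0.174 → step 17: x=-0.014, v=-0.025, θ=0.002, ω=0.016
apply F[17]=+0.163 → step 18: x=-0.014, v=-0.023, θ=0.003, ω=0.013
apply F[18]=+0.153 → step 19: x=-0.015, v=-0.021, θ=0.003, ω=0.011
apply F[19]=+0.144 → step 20: x=-0.015, v=-0.019, θ=0.003, ω=0.008
apply F[20]=+0.134 → step 21: x=-0.016, v=-0.018, θ=0.003, ω=0.006
apply F[21]=+0.127 → step 22: x=-0.016, v=-0.016, θ=0.003, ω=0.005
apply F[22]=+0.119 → step 23: x=-0.016, v=-0.015, θ=0.003, ω=0.003
apply F[23]=+0.112 → step 24: x=-0.017, v=-0.014, θ=0.003, ω=0.002
apply F[24]=+0.105 → step 25: x=-0.017, v=-0.012, θ=0.003, ω=0.001
apply F[25]=+0.099 → step 26: x=-0.017, v=-0.011, θ=0.003, ω=0.000
apply F[26]=+0.094 → step 27: x=-0.017, v=-0.010, θ=0.003, ω=-0.001
apply F[27]=+0.089 → step 28: x=-0.017, v=-0.009, θ=0.003, ω=-0.001
Max |angle| over trajectory = 0.015 rad; bound = 0.053 → within bound.

Answer: yes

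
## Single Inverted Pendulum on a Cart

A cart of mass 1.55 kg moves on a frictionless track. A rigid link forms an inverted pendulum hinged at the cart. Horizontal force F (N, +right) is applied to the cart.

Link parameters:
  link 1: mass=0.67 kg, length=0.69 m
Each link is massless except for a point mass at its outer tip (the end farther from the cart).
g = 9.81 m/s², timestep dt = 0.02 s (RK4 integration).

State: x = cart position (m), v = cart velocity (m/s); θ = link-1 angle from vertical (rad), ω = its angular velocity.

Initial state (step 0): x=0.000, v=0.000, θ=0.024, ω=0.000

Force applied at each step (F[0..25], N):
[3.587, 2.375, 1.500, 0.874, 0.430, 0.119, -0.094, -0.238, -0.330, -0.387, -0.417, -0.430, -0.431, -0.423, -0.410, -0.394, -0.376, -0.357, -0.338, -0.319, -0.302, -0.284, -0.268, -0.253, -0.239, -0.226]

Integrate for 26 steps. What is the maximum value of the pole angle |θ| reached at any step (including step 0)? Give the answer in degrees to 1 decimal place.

apply F[0]=+3.587 → step 1: x=0.000, v=0.044, θ=0.023, ω=-0.057
apply F[1]=+2.375 → step 2: x=0.002, v=0.073, θ=0.022, ω=-0.092
apply F[2]=+1.500 → step 3: x=0.003, v=0.091, θ=0.020, ω=-0.112
apply F[3]=+0.874 → step 4: x=0.005, v=0.100, θ=0.018, ω=-0.121
apply F[4]=+0.430 → step 5: x=0.007, v=0.104, θ=0.015, ω=-0.122
apply F[5]=+0.119 → step 6: x=0.009, v=0.105, θ=0.013, ω=-0.119
apply F[6]=-0.094 → step 7: x=0.011, v=0.103, θ=0.010, ω=-0.112
apply F[7]=-0.238 → step 8: x=0.013, v=0.099, θ=0.008, ω=-0.104
apply F[8]=-0.330 → step 9: x=0.015, v=0.094, θ=0.006, ω=-0.095
apply F[9]=-0.387 → step 10: x=0.017, v=0.088, θ=0.004, ω=-0.085
apply F[10]=-0.417 → step 11: x=0.019, v=0.083, θ=0.003, ω=-0.076
apply F[11]=-0.430 → step 12: x=0.020, v=0.077, θ=0.001, ω=-0.067
apply F[12]=-0.431 → step 13: x=0.022, v=0.071, θ=0.000, ω=-0.059
apply F[13]=-0.423 → step 14: x=0.023, v=0.066, θ=-0.001, ω=-0.051
apply F[14]=-0.410 → step 15: x=0.025, v=0.061, θ=-0.002, ω=-0.044
apply F[15]=-0.394 → step 16: x=0.026, v=0.056, θ=-0.003, ω=-0.038
apply F[16]=-0.376 → step 17: x=0.027, v=0.051, θ=-0.003, ω=-0.032
apply F[17]=-0.357 → step 18: x=0.028, v=0.047, θ=-0.004, ω=-0.027
apply F[18]=-0.338 → step 19: x=0.029, v=0.043, θ=-0.004, ω=-0.022
apply F[19]=-0.319 → step 20: x=0.029, v=0.039, θ=-0.005, ω=-0.018
apply F[20]=-0.302 → step 21: x=0.030, v=0.036, θ=-0.005, ω=-0.014
apply F[21]=-0.284 → step 22: x=0.031, v=0.033, θ=-0.005, ω=-0.011
apply F[22]=-0.268 → step 23: x=0.032, v=0.030, θ=-0.006, ω=-0.008
apply F[23]=-0.253 → step 24: x=0.032, v=0.027, θ=-0.006, ω=-0.006
apply F[24]=-0.239 → step 25: x=0.033, v=0.024, θ=-0.006, ω=-0.004
apply F[25]=-0.226 → step 26: x=0.033, v=0.022, θ=-0.006, ω=-0.002
Max |angle| over trajectory = 0.024 rad = 1.4°.

Answer: 1.4°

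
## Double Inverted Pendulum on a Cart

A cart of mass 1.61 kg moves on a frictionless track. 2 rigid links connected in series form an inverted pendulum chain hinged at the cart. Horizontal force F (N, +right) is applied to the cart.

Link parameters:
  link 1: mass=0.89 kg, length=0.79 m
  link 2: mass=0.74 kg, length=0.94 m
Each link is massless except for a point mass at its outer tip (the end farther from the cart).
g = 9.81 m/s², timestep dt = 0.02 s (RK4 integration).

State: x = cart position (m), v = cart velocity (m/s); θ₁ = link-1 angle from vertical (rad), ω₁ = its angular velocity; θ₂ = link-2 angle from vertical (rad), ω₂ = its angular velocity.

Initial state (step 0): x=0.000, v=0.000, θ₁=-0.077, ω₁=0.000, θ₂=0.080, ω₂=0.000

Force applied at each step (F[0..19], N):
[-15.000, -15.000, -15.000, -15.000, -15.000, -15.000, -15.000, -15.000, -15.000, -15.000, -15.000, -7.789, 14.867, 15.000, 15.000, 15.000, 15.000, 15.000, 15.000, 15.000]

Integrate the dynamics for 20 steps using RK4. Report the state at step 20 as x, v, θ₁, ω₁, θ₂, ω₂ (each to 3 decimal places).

apply F[0]=-15.000 → step 1: x=-0.002, v=-0.171, θ₁=-0.075, ω₁=0.163, θ₂=0.081, ω₂=0.062
apply F[1]=-15.000 → step 2: x=-0.007, v=-0.342, θ₁=-0.070, ω₁=0.329, θ₂=0.082, ω₂=0.123
apply F[2]=-15.000 → step 3: x=-0.015, v=-0.515, θ₁=-0.062, ω₁=0.499, θ₂=0.086, ω₂=0.182
apply F[3]=-15.000 → step 4: x=-0.027, v=-0.690, θ₁=-0.050, ω₁=0.677, θ₂=0.090, ω₂=0.237
apply F[4]=-15.000 → step 5: x=-0.043, v=-0.868, θ₁=-0.035, ω₁=0.865, θ₂=0.095, ω₂=0.287
apply F[5]=-15.000 → step 6: x=-0.062, v=-1.049, θ₁=-0.016, ω₁=1.065, θ₂=0.101, ω₂=0.331
apply F[6]=-15.000 → step 7: x=-0.085, v=-1.235, θ₁=0.008, ω₁=1.279, θ₂=0.108, ω₂=0.367
apply F[7]=-15.000 → step 8: x=-0.112, v=-1.425, θ₁=0.035, ω₁=1.509, θ₂=0.116, ω₂=0.396
apply F[8]=-15.000 → step 9: x=-0.142, v=-1.618, θ₁=0.068, ω₁=1.757, θ₂=0.124, ω₂=0.415
apply F[9]=-15.000 → step 10: x=-0.176, v=-1.815, θ₁=0.106, ω₁=2.021, θ₂=0.132, ω₂=0.424
apply F[10]=-15.000 → step 11: x=-0.215, v=-2.013, θ₁=0.149, ω₁=2.300, θ₂=0.141, ω₂=0.426
apply F[11]=-7.789 → step 12: x=-0.256, v=-2.124, θ₁=0.197, ω₁=2.484, θ₂=0.149, ω₂=0.422
apply F[12]=+14.867 → step 13: x=-0.297, v=-1.969, θ₁=0.245, ω₁=2.355, θ₂=0.158, ω₂=0.405
apply F[13]=+15.000 → step 14: x=-0.335, v=-1.821, θ₁=0.291, ω₁=2.256, θ₂=0.165, ω₂=0.375
apply F[14]=+15.000 → step 15: x=-0.370, v=-1.681, θ₁=0.336, ω₁=2.186, θ₂=0.173, ω₂=0.334
apply F[15]=+15.000 → step 16: x=-0.402, v=-1.548, θ₁=0.379, ω₁=2.144, θ₂=0.179, ω₂=0.280
apply F[16]=+15.000 → step 17: x=-0.432, v=-1.421, θ₁=0.422, ω₁=2.127, θ₂=0.184, ω₂=0.216
apply F[17]=+15.000 → step 18: x=-0.459, v=-1.300, θ₁=0.464, ω₁=2.133, θ₂=0.187, ω₂=0.142
apply F[18]=+15.000 → step 19: x=-0.484, v=-1.182, θ₁=0.507, ω₁=2.160, θ₂=0.189, ω₂=0.059
apply F[19]=+15.000 → step 20: x=-0.506, v=-1.067, θ₁=0.551, ω₁=2.205, θ₂=0.190, ω₂=-0.031

Answer: x=-0.506, v=-1.067, θ₁=0.551, ω₁=2.205, θ₂=0.190, ω₂=-0.031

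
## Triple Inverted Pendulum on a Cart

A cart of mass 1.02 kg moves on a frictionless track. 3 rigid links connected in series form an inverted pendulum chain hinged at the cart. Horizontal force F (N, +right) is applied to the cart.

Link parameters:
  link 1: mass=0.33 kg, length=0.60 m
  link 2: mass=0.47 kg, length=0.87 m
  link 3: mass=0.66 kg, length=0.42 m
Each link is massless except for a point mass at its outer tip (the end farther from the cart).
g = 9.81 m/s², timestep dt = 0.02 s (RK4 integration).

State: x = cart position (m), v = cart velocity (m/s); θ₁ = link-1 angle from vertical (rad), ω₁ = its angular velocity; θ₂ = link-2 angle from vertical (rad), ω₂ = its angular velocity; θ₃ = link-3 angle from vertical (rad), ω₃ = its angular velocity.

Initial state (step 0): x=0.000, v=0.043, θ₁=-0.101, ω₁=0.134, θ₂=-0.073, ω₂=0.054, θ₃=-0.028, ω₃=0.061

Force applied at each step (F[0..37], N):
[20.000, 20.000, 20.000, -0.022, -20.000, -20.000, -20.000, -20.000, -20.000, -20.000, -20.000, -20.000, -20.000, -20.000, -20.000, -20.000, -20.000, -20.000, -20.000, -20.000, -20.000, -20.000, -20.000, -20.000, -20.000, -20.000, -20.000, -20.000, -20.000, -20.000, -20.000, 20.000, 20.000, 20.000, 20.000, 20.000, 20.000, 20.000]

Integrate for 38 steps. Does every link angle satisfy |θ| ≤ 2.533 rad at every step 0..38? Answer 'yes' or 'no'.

apply F[0]=+20.000 → step 1: x=0.005, v=0.457, θ₁=-0.106, ω₁=-0.612, θ₂=-0.072, ω₂=0.066, θ₃=-0.026, ω₃=0.100
apply F[1]=+20.000 → step 2: x=0.018, v=0.871, θ₁=-0.126, ω₁=-1.367, θ₂=-0.070, ω₂=0.085, θ₃=-0.024, ω₃=0.135
apply F[2]=+20.000 → step 3: x=0.040, v=1.283, θ₁=-0.161, ω₁=-2.131, θ₂=-0.068, ω₂=0.113, θ₃=-0.021, ω₃=0.161
apply F[3]=-0.022 → step 4: x=0.066, v=1.314, θ₁=-0.205, ω₁=-2.320, θ₂=-0.066, ω₂=0.174, θ₃=-0.017, ω₃=0.194
apply F[4]=-20.000 → step 5: x=0.089, v=0.983, θ₁=-0.248, ω₁=-2.031, θ₂=-0.061, ω₂=0.318, θ₃=-0.013, ω₃=0.245
apply F[5]=-20.000 → step 6: x=0.105, v=0.665, θ₁=-0.287, ω₁=-1.835, θ₂=-0.052, ω₂=0.513, θ₃=-0.008, ω₃=0.296
apply F[6]=-20.000 → step 7: x=0.115, v=0.356, θ₁=-0.322, ω₁=-1.711, θ₂=-0.040, ω₂=0.751, θ₃=-0.001, ω₃=0.340
apply F[7]=-20.000 → step 8: x=0.119, v=0.051, θ₁=-0.356, ω₁=-1.638, θ₂=-0.022, ω₂=1.025, θ₃=0.006, ω₃=0.374
apply F[8]=-20.000 → step 9: x=0.117, v=-0.252, θ₁=-0.388, ω₁=-1.596, θ₂=0.001, ω₂=1.326, θ₃=0.014, ω₃=0.392
apply F[9]=-20.000 → step 10: x=0.109, v=-0.557, θ₁=-0.420, ω₁=-1.564, θ₂=0.031, ω₂=1.645, θ₃=0.021, ω₃=0.394
apply F[10]=-20.000 → step 11: x=0.095, v=-0.866, θ₁=-0.450, ω₁=-1.523, θ₂=0.067, ω₂=1.975, θ₃=0.029, ω₃=0.379
apply F[11]=-20.000 → step 12: x=0.075, v=-1.180, θ₁=-0.480, ω₁=-1.457, θ₂=0.110, ω₂=2.307, θ₃=0.036, ω₃=0.353
apply F[12]=-20.000 → step 13: x=0.048, v=-1.500, θ₁=-0.508, ω₁=-1.351, θ₂=0.159, ω₂=2.635, θ₃=0.043, ω₃=0.320
apply F[13]=-20.000 → step 14: x=0.015, v=-1.825, θ₁=-0.534, ω₁=-1.195, θ₂=0.215, ω₂=2.957, θ₃=0.049, ω₃=0.288
apply F[14]=-20.000 → step 15: x=-0.025, v=-2.154, θ₁=-0.556, ω₁=-0.981, θ₂=0.278, ω₂=3.270, θ₃=0.055, ω₃=0.265
apply F[15]=-20.000 → step 16: x=-0.072, v=-2.487, θ₁=-0.573, ω₁=-0.702, θ₂=0.346, ω₂=3.573, θ₃=0.060, ω₃=0.260
apply F[16]=-20.000 → step 17: x=-0.125, v=-2.822, θ₁=-0.583, ω₁=-0.353, θ₂=0.420, ω₂=3.868, θ₃=0.065, ω₃=0.284
apply F[17]=-20.000 → step 18: x=-0.184, v=-3.160, θ₁=-0.586, ω₁=0.074, θ₂=0.501, ω₂=4.152, θ₃=0.072, ω₃=0.345
apply F[18]=-20.000 → step 19: x=-0.251, v=-3.501, θ₁=-0.580, ω₁=0.583, θ₂=0.587, ω₂=4.425, θ₃=0.080, ω₃=0.454
apply F[19]=-20.000 → step 20: x=-0.324, v=-3.845, θ₁=-0.563, ω₁=1.180, θ₂=0.678, ω₂=4.679, θ₃=0.090, ω₃=0.617
apply F[20]=-20.000 → step 21: x=-0.405, v=-4.194, θ₁=-0.532, ω₁=1.870, θ₂=0.773, ω₂=4.906, θ₃=0.105, ω₃=0.842
apply F[21]=-20.000 → step 22: x=-0.492, v=-4.551, θ₁=-0.487, ω₁=2.656, θ₂=0.874, ω₂=5.089, θ₃=0.124, ω₃=1.129
apply F[22]=-20.000 → step 23: x=-0.587, v=-4.919, θ₁=-0.425, ω₁=3.538, θ₂=0.977, ω₂=5.204, θ₃=0.150, ω₃=1.474
apply F[23]=-20.000 → step 24: x=-0.689, v=-5.301, θ₁=-0.345, ω₁=4.510, θ₂=1.081, ω₂=5.216, θ₃=0.184, ω₃=1.865
apply F[24]=-20.000 → step 25: x=-0.799, v=-5.697, θ₁=-0.244, ω₁=5.558, θ₂=1.184, ω₂=5.075, θ₃=0.225, ω₃=2.280
apply F[25]=-20.000 → step 26: x=-0.917, v=-6.102, θ₁=-0.122, ω₁=6.654, θ₂=1.283, ω₂=4.723, θ₃=0.275, ω₃=2.697
apply F[26]=-20.000 → step 27: x=-1.043, v=-6.501, θ₁=0.022, ω₁=7.767, θ₂=1.371, ω₂=4.102, θ₃=0.333, ω₃=3.105
apply F[27]=-20.000 → step 28: x=-1.177, v=-6.866, θ₁=0.188, ω₁=8.869, θ₂=1.445, ω₂=3.159, θ₃=0.399, ω₃=3.520
apply F[28]=-20.000 → step 29: x=-1.317, v=-7.160, θ₁=0.377, ω₁=9.967, θ₂=1.495, ω₂=1.861, θ₃=0.474, ω₃=4.021
apply F[29]=-20.000 → step 30: x=-1.462, v=-7.322, θ₁=0.587, ω₁=11.137, θ₂=1.516, ω₂=0.163, θ₃=0.561, ω₃=4.787
apply F[30]=-20.000 → step 31: x=-1.609, v=-7.245, θ₁=0.824, ω₁=12.533, θ₂=1.499, ω₂=-2.043, θ₃=0.670, ω₃=6.187
apply F[31]=+20.000 → step 32: x=-1.744, v=-6.192, θ₁=1.080, ω₁=13.160, θ₂=1.438, ω₂=-4.021, θ₃=0.811, ω₃=8.076
apply F[32]=+20.000 → step 33: x=-1.853, v=-4.614, θ₁=1.348, ω₁=13.464, θ₂=1.340, ω₂=-5.630, θ₃=0.998, ω₃=10.658
apply F[33]=+20.000 → step 34: x=-1.927, v=-2.866, θ₁=1.607, ω₁=12.240, θ₂=1.228, ω₂=-5.173, θ₃=1.227, ω₃=11.854
apply F[34]=+20.000 → step 35: x=-1.971, v=-1.669, θ₁=1.837, ω₁=10.841, θ₂=1.141, ω₂=-3.446, θ₃=1.460, ω₃=11.276
apply F[35]=+20.000 → step 36: x=-1.996, v=-0.847, θ₁=2.046, ω₁=10.216, θ₂=1.089, ω₂=-1.751, θ₃=1.677, ω₃=10.440
apply F[36]=+20.000 → step 37: x=-2.006, v=-0.162, θ₁=2.250, ω₁=10.194, θ₂=1.070, ω₂=-0.151, θ₃=1.879, ω₃=9.769
apply F[37]=+20.000 → step 38: x=-2.003, v=0.478, θ₁=2.457, ω₁=10.559, θ₂=1.084, ω₂=1.528, θ₃=2.069, ω₃=9.264
Max |angle| over trajectory = 2.457 rad; bound = 2.533 → within bound.

Answer: yes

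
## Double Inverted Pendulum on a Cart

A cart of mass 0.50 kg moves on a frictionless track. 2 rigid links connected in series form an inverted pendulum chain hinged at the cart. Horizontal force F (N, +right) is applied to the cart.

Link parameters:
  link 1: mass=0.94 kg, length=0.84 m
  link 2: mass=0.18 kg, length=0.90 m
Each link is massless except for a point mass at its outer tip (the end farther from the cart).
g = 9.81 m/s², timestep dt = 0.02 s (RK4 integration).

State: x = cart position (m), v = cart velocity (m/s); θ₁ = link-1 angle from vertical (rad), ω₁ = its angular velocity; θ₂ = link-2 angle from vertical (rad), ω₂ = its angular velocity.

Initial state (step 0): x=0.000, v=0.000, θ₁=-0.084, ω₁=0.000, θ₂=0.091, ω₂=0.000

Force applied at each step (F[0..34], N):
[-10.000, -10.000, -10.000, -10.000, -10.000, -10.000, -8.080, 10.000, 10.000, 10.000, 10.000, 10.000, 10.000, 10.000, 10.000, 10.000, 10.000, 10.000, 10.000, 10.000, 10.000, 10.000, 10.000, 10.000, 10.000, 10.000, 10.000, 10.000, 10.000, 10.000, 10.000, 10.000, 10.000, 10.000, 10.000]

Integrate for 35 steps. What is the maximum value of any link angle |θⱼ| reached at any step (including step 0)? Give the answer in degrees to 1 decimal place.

Answer: 52.0°

Derivation:
apply F[0]=-10.000 → step 1: x=-0.004, v=-0.359, θ₁=-0.080, ω₁=0.398, θ₂=0.092, ω₂=0.051
apply F[1]=-10.000 → step 2: x=-0.014, v=-0.723, θ₁=-0.068, ω₁=0.804, θ₂=0.093, ω₂=0.098
apply F[2]=-10.000 → step 3: x=-0.033, v=-1.096, θ₁=-0.048, ω₁=1.228, θ₂=0.095, ω₂=0.139
apply F[3]=-10.000 → step 4: x=-0.058, v=-1.483, θ₁=-0.019, ω₁=1.675, θ₂=0.098, ω₂=0.169
apply F[4]=-10.000 → step 5: x=-0.092, v=-1.883, θ₁=0.019, ω₁=2.147, θ₂=0.102, ω₂=0.187
apply F[5]=-10.000 → step 6: x=-0.134, v=-2.290, θ₁=0.067, ω₁=2.640, θ₂=0.106, ω₂=0.194
apply F[6]=-8.080 → step 7: x=-0.183, v=-2.618, θ₁=0.124, ω₁=3.052, θ₂=0.110, ω₂=0.194
apply F[7]=+10.000 → step 8: x=-0.231, v=-2.257, θ₁=0.181, ω₁=2.664, θ₂=0.114, ω₂=0.188
apply F[8]=+10.000 → step 9: x=-0.273, v=-1.929, θ₁=0.231, ω₁=2.332, θ₂=0.117, ω₂=0.169
apply F[9]=+10.000 → step 10: x=-0.309, v=-1.632, θ₁=0.275, ω₁=2.054, θ₂=0.120, ω₂=0.137
apply F[10]=+10.000 → step 11: x=-0.339, v=-1.363, θ₁=0.314, ω₁=1.823, θ₂=0.123, ω₂=0.091
apply F[11]=+10.000 → step 12: x=-0.364, v=-1.118, θ₁=0.348, ω₁=1.633, θ₂=0.124, ω₂=0.032
apply F[12]=+10.000 → step 13: x=-0.384, v=-0.894, θ₁=0.379, ω₁=1.478, θ₂=0.124, ω₂=-0.037
apply F[13]=+10.000 → step 14: x=-0.399, v=-0.686, θ₁=0.407, ω₁=1.353, θ₂=0.122, ω₂=-0.116
apply F[14]=+10.000 → step 15: x=-0.411, v=-0.493, θ₁=0.433, ω₁=1.252, θ₂=0.119, ω₂=-0.205
apply F[15]=+10.000 → step 16: x=-0.419, v=-0.311, θ₁=0.458, ω₁=1.173, θ₂=0.114, ω₂=-0.301
apply F[16]=+10.000 → step 17: x=-0.424, v=-0.139, θ₁=0.480, ω₁=1.113, θ₂=0.107, ω₂=-0.406
apply F[17]=+10.000 → step 18: x=-0.425, v=0.025, θ₁=0.502, ω₁=1.069, θ₂=0.098, ω₂=-0.518
apply F[18]=+10.000 → step 19: x=-0.423, v=0.182, θ₁=0.523, ω₁=1.039, θ₂=0.086, ω₂=-0.638
apply F[19]=+10.000 → step 20: x=-0.418, v=0.333, θ₁=0.544, ω₁=1.022, θ₂=0.072, ω₂=-0.765
apply F[20]=+10.000 → step 21: x=-0.409, v=0.479, θ₁=0.564, ω₁=1.017, θ₂=0.056, ω₂=-0.899
apply F[21]=+10.000 → step 22: x=-0.398, v=0.621, θ₁=0.585, ω₁=1.021, θ₂=0.036, ω₂=-1.040
apply F[22]=+10.000 → step 23: x=-0.385, v=0.760, θ₁=0.605, ω₁=1.034, θ₂=0.014, ω₂=-1.189
apply F[23]=+10.000 → step 24: x=-0.368, v=0.896, θ₁=0.626, ω₁=1.055, θ₂=-0.011, ω₂=-1.344
apply F[24]=+10.000 → step 25: x=-0.349, v=1.031, θ₁=0.647, ω₁=1.083, θ₂=-0.040, ω₂=-1.506
apply F[25]=+10.000 → step 26: x=-0.327, v=1.164, θ₁=0.669, ω₁=1.117, θ₂=-0.072, ω₂=-1.675
apply F[26]=+10.000 → step 27: x=-0.302, v=1.296, θ₁=0.692, ω₁=1.156, θ₂=-0.107, ω₂=-1.850
apply F[27]=+10.000 → step 28: x=-0.275, v=1.428, θ₁=0.716, ω₁=1.199, θ₂=-0.146, ω₂=-2.031
apply F[28]=+10.000 → step 29: x=-0.245, v=1.560, θ₁=0.740, ω₁=1.245, θ₂=-0.188, ω₂=-2.217
apply F[29]=+10.000 → step 30: x=-0.213, v=1.692, θ₁=0.766, ω₁=1.293, θ₂=-0.234, ω₂=-2.407
apply F[30]=+10.000 → step 31: x=-0.177, v=1.824, θ₁=0.792, ω₁=1.343, θ₂=-0.284, ω₂=-2.601
apply F[31]=+10.000 → step 32: x=-0.140, v=1.957, θ₁=0.819, ω₁=1.395, θ₂=-0.338, ω₂=-2.797
apply F[32]=+10.000 → step 33: x=-0.099, v=2.090, θ₁=0.848, ω₁=1.446, θ₂=-0.396, ω₂=-2.996
apply F[33]=+10.000 → step 34: x=-0.056, v=2.223, θ₁=0.877, ω₁=1.498, θ₂=-0.458, ω₂=-3.195
apply F[34]=+10.000 → step 35: x=-0.010, v=2.356, θ₁=0.908, ω₁=1.551, θ₂=-0.524, ω₂=-3.395
Max |angle| over trajectory = 0.908 rad = 52.0°.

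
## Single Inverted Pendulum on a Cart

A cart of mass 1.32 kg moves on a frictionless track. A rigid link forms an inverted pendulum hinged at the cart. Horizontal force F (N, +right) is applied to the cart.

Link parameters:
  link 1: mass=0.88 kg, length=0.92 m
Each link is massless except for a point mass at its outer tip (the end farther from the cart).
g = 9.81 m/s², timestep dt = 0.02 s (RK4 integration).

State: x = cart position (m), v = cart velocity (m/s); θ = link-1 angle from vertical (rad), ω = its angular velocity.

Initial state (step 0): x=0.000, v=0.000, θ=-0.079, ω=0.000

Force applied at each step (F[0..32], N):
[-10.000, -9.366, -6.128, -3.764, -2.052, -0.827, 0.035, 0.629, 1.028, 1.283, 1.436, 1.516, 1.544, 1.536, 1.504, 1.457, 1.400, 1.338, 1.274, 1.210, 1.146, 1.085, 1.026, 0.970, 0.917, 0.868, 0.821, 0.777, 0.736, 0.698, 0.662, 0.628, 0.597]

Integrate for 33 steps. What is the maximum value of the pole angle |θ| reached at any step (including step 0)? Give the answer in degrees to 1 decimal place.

Answer: 4.5°

Derivation:
apply F[0]=-10.000 → step 1: x=-0.001, v=-0.141, θ=-0.078, ω=0.136
apply F[1]=-9.366 → step 2: x=-0.006, v=-0.272, θ=-0.074, ω=0.262
apply F[2]=-6.128 → step 3: x=-0.012, v=-0.356, θ=-0.068, ω=0.338
apply F[3]=-3.764 → step 4: x=-0.019, v=-0.404, θ=-0.061, ω=0.377
apply F[4]=-2.052 → step 5: x=-0.028, v=-0.428, θ=-0.053, ω=0.390
apply F[5]=-0.827 → step 6: x=-0.036, v=-0.434, θ=-0.045, ω=0.387
apply F[6]=+0.035 → step 7: x=-0.045, v=-0.428, θ=-0.038, ω=0.371
apply F[7]=+0.629 → step 8: x=-0.053, v=-0.415, θ=-0.030, ω=0.349
apply F[8]=+1.028 → step 9: x=-0.062, v=-0.395, θ=-0.024, ω=0.323
apply F[9]=+1.283 → step 10: x=-0.069, v=-0.373, θ=-0.017, ω=0.294
apply F[10]=+1.436 → step 11: x=-0.076, v=-0.350, θ=-0.012, ω=0.265
apply F[11]=+1.516 → step 12: x=-0.083, v=-0.326, θ=-0.007, ω=0.237
apply F[12]=+1.544 → step 13: x=-0.089, v=-0.302, θ=-0.002, ω=0.210
apply F[13]=+1.536 → step 14: x=-0.095, v=-0.278, θ=0.002, ω=0.185
apply F[14]=+1.504 → step 15: x=-0.101, v=-0.256, θ=0.005, ω=0.161
apply F[15]=+1.457 → step 16: x=-0.105, v=-0.235, θ=0.008, ω=0.139
apply F[16]=+1.400 → step 17: x=-0.110, v=-0.215, θ=0.011, ω=0.120
apply F[17]=+1.338 → step 18: x=-0.114, v=-0.196, θ=0.013, ω=0.102
apply F[18]=+1.274 → step 19: x=-0.118, v=-0.178, θ=0.015, ω=0.086
apply F[19]=+1.210 → step 20: x=-0.121, v=-0.162, θ=0.016, ω=0.071
apply F[20]=+1.146 → step 21: x=-0.124, v=-0.147, θ=0.018, ω=0.059
apply F[21]=+1.085 → step 22: x=-0.127, v=-0.133, θ=0.019, ω=0.047
apply F[22]=+1.026 → step 23: x=-0.130, v=-0.120, θ=0.019, ω=0.037
apply F[23]=+0.970 → step 24: x=-0.132, v=-0.108, θ=0.020, ω=0.028
apply F[24]=+0.917 → step 25: x=-0.134, v=-0.097, θ=0.021, ω=0.020
apply F[25]=+0.868 → step 26: x=-0.136, v=-0.086, θ=0.021, ω=0.013
apply F[26]=+0.821 → step 27: x=-0.137, v=-0.076, θ=0.021, ω=0.007
apply F[27]=+0.777 → step 28: x=-0.139, v=-0.067, θ=0.021, ω=0.002
apply F[28]=+0.736 → step 29: x=-0.140, v=-0.059, θ=0.021, ω=-0.002
apply F[29]=+0.698 → step 30: x=-0.141, v=-0.051, θ=0.021, ω=-0.006
apply F[30]=+0.662 → step 31: x=-0.142, v=-0.044, θ=0.021, ω=-0.010
apply F[31]=+0.628 → step 32: x=-0.143, v=-0.037, θ=0.021, ω=-0.013
apply F[32]=+0.597 → step 33: x=-0.144, v=-0.031, θ=0.021, ω=-0.015
Max |angle| over trajectory = 0.079 rad = 4.5°.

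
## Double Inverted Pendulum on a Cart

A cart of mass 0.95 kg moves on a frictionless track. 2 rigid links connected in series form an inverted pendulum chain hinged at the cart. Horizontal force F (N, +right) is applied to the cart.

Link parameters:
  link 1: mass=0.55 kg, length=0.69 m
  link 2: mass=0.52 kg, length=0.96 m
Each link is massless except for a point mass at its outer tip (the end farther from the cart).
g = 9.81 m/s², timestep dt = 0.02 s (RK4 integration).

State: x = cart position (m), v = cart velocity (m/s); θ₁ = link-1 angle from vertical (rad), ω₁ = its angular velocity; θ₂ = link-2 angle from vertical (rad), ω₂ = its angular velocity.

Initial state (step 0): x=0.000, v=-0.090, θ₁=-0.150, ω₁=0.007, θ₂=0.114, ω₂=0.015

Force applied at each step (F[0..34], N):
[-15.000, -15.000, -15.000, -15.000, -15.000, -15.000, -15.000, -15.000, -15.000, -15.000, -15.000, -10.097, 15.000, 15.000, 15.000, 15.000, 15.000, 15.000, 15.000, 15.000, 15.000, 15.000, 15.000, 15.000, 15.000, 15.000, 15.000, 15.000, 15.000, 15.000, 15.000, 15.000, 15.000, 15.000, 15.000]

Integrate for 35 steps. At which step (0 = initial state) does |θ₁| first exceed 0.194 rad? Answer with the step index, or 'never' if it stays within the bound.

Answer: 11

Derivation:
apply F[0]=-15.000 → step 1: x=-0.005, v=-0.369, θ₁=-0.147, ω₁=0.288, θ₂=0.115, ω₂=0.132
apply F[1]=-15.000 → step 2: x=-0.015, v=-0.650, θ₁=-0.138, ω₁=0.577, θ₂=0.119, ω₂=0.245
apply F[2]=-15.000 → step 3: x=-0.031, v=-0.934, θ₁=-0.124, ω₁=0.878, θ₂=0.125, ω₂=0.352
apply F[3]=-15.000 → step 4: x=-0.052, v=-1.224, θ₁=-0.103, ω₁=1.200, θ₂=0.133, ω₂=0.450
apply F[4]=-15.000 → step 5: x=-0.080, v=-1.521, θ₁=-0.076, ω₁=1.548, θ₂=0.143, ω₂=0.535
apply F[5]=-15.000 → step 6: x=-0.113, v=-1.826, θ₁=-0.041, ω₁=1.928, θ₂=0.155, ω₂=0.603
apply F[6]=-15.000 → step 7: x=-0.153, v=-2.139, θ₁=0.002, ω₁=2.344, θ₂=0.167, ω₂=0.651
apply F[7]=-15.000 → step 8: x=-0.199, v=-2.457, θ₁=0.053, ω₁=2.795, θ₂=0.180, ω₂=0.679
apply F[8]=-15.000 → step 9: x=-0.251, v=-2.776, θ₁=0.114, ω₁=3.274, θ₂=0.194, ω₂=0.687
apply F[9]=-15.000 → step 10: x=-0.310, v=-3.087, θ₁=0.184, ω₁=3.763, θ₂=0.208, ω₂=0.685
apply F[10]=-15.000 → step 11: x=-0.374, v=-3.378, θ₁=0.264, ω₁=4.235, θ₂=0.222, ω₂=0.687
apply F[11]=-10.097 → step 12: x=-0.444, v=-3.544, θ₁=0.352, ω₁=4.537, θ₂=0.236, ω₂=0.709
apply F[12]=+15.000 → step 13: x=-0.511, v=-3.241, θ₁=0.440, ω₁=4.246, θ₂=0.250, ω₂=0.700
apply F[13]=+15.000 → step 14: x=-0.573, v=-2.957, θ₁=0.522, ω₁=4.030, θ₂=0.263, ω₂=0.672
apply F[14]=+15.000 → step 15: x=-0.630, v=-2.691, θ₁=0.601, ω₁=3.884, θ₂=0.276, ω₂=0.624
apply F[15]=+15.000 → step 16: x=-0.681, v=-2.437, θ₁=0.678, ω₁=3.799, θ₂=0.288, ω₂=0.559
apply F[16]=+15.000 → step 17: x=-0.727, v=-2.191, θ₁=0.753, ω₁=3.764, θ₂=0.299, ω₂=0.480
apply F[17]=+15.000 → step 18: x=-0.769, v=-1.950, θ₁=0.829, ω₁=3.771, θ₂=0.307, ω₂=0.392
apply F[18]=+15.000 → step 19: x=-0.805, v=-1.710, θ₁=0.905, ω₁=3.816, θ₂=0.314, ω₂=0.298
apply F[19]=+15.000 → step 20: x=-0.837, v=-1.467, θ₁=0.982, ω₁=3.891, θ₂=0.319, ω₂=0.202
apply F[20]=+15.000 → step 21: x=-0.864, v=-1.220, θ₁=1.060, ω₁=3.994, θ₂=0.322, ω₂=0.110
apply F[21]=+15.000 → step 22: x=-0.886, v=-0.965, θ₁=1.142, ω₁=4.121, θ₂=0.324, ω₂=0.023
apply F[22]=+15.000 → step 23: x=-0.903, v=-0.700, θ₁=1.225, ω₁=4.273, θ₂=0.323, ω₂=-0.052
apply F[23]=+15.000 → step 24: x=-0.914, v=-0.424, θ₁=1.313, ω₁=4.450, θ₂=0.322, ω₂=-0.113
apply F[24]=+15.000 → step 25: x=-0.919, v=-0.134, θ₁=1.404, ω₁=4.652, θ₂=0.319, ω₂=-0.153
apply F[25]=+15.000 → step 26: x=-0.919, v=0.173, θ₁=1.499, ω₁=4.886, θ₂=0.316, ω₂=-0.168
apply F[26]=+15.000 → step 27: x=-0.912, v=0.499, θ₁=1.599, ω₁=5.156, θ₂=0.312, ω₂=-0.150
apply F[27]=+15.000 → step 28: x=-0.899, v=0.849, θ₁=1.705, ω₁=5.471, θ₂=0.310, ω₂=-0.091
apply F[28]=+15.000 → step 29: x=-0.878, v=1.226, θ₁=1.818, ω₁=5.845, θ₂=0.309, ω₂=0.022
apply F[29]=+15.000 → step 30: x=-0.850, v=1.638, θ₁=1.940, ω₁=6.298, θ₂=0.311, ω₂=0.204
apply F[30]=+15.000 → step 31: x=-0.812, v=2.094, θ₁=2.071, ω₁=6.855, θ₂=0.318, ω₂=0.479
apply F[31]=+15.000 → step 32: x=-0.766, v=2.605, θ₁=2.215, ω₁=7.557, θ₂=0.331, ω₂=0.885
apply F[32]=+15.000 → step 33: x=-0.708, v=3.186, θ₁=2.375, ω₁=8.460, θ₂=0.355, ω₂=1.477
apply F[33]=+15.000 → step 34: x=-0.638, v=3.848, θ₁=2.555, ω₁=9.638, θ₂=0.392, ω₂=2.346
apply F[34]=+15.000 → step 35: x=-0.553, v=4.578, θ₁=2.762, ω₁=11.146, θ₂=0.451, ω₂=3.618
|θ₁| = 0.264 > 0.194 first at step 11.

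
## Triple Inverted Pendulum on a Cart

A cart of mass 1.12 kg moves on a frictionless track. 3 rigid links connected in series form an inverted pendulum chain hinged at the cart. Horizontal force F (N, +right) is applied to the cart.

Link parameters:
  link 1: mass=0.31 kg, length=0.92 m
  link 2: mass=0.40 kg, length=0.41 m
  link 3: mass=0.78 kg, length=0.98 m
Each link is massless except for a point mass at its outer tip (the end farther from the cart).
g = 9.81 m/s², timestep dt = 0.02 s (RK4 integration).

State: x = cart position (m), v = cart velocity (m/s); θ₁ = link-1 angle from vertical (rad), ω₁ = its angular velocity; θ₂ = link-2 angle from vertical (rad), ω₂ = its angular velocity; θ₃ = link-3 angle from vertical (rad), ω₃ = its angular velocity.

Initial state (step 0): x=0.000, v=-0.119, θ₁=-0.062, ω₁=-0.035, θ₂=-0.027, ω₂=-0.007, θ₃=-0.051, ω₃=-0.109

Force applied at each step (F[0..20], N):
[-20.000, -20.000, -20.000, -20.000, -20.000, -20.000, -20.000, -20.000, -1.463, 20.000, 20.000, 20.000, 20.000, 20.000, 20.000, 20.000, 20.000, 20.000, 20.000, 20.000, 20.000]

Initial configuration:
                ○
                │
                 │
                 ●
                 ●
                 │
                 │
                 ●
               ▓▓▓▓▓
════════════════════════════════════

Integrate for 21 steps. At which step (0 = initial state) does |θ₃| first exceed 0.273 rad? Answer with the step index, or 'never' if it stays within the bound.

Answer: never

Derivation:
apply F[0]=-20.000 → step 1: x=-0.006, v=-0.459, θ₁=-0.059, ω₁=0.290, θ₂=-0.026, ω₂=0.106, θ₃=-0.053, ω₃=-0.125
apply F[1]=-20.000 → step 2: x=-0.018, v=-0.800, θ₁=-0.050, ω₁=0.622, θ₂=-0.023, ω₂=0.212, θ₃=-0.056, ω₃=-0.144
apply F[2]=-20.000 → step 3: x=-0.038, v=-1.146, θ₁=-0.034, ω₁=0.970, θ₂=-0.018, ω₂=0.299, θ₃=-0.059, ω₃=-0.166
apply F[3]=-20.000 → step 4: x=-0.064, v=-1.498, θ₁=-0.011, ω₁=1.340, θ₂=-0.011, ω₂=0.358, θ₃=-0.063, ω₃=-0.191
apply F[4]=-20.000 → step 5: x=-0.098, v=-1.855, θ₁=0.019, ω₁=1.736, θ₂=-0.004, ω₂=0.380, θ₃=-0.067, ω₃=-0.217
apply F[5]=-20.000 → step 6: x=-0.138, v=-2.218, θ₁=0.058, ω₁=2.154, θ₂=0.004, ω₂=0.368, θ₃=-0.071, ω₃=-0.239
apply F[6]=-20.000 → step 7: x=-0.186, v=-2.581, θ₁=0.106, ω₁=2.582, θ₂=0.011, ω₂=0.341, θ₃=-0.076, ω₃=-0.253
apply F[7]=-20.000 → step 8: x=-0.242, v=-2.938, θ₁=0.161, ω₁=2.995, θ₂=0.018, ω₂=0.341, θ₃=-0.081, ω₃=-0.254
apply F[8]=-1.463 → step 9: x=-0.301, v=-2.968, θ₁=0.222, ω₁=3.077, θ₂=0.024, ω₂=0.320, θ₃=-0.087, ω₃=-0.258
apply F[9]=+20.000 → step 10: x=-0.357, v=-2.641, θ₁=0.281, ω₁=2.866, θ₂=0.029, ω₂=0.132, θ₃=-0.092, ω₃=-0.288
apply F[10]=+20.000 → step 11: x=-0.406, v=-2.326, θ₁=0.337, ω₁=2.720, θ₂=0.029, ω₂=-0.152, θ₃=-0.098, ω₃=-0.326
apply F[11]=+20.000 → step 12: x=-0.450, v=-2.021, θ₁=0.391, ω₁=2.627, θ₂=0.022, ω₂=-0.519, θ₃=-0.105, ω₃=-0.365
apply F[12]=+20.000 → step 13: x=-0.487, v=-1.722, θ₁=0.442, ω₁=2.572, θ₂=0.008, ω₂=-0.953, θ₃=-0.113, ω₃=-0.402
apply F[13]=+20.000 → step 14: x=-0.519, v=-1.425, θ₁=0.494, ω₁=2.540, θ₂=-0.016, ω₂=-1.438, θ₃=-0.121, ω₃=-0.431
apply F[14]=+20.000 → step 15: x=-0.544, v=-1.126, θ₁=0.544, ω₁=2.516, θ₂=-0.050, ω₂=-1.954, θ₃=-0.130, ω₃=-0.451
apply F[15]=+20.000 → step 16: x=-0.564, v=-0.825, θ₁=0.594, ω₁=2.488, θ₂=-0.094, ω₂=-2.486, θ₃=-0.139, ω₃=-0.461
apply F[16]=+20.000 → step 17: x=-0.577, v=-0.521, θ₁=0.643, ω₁=2.444, θ₂=-0.149, ω₂=-3.021, θ₃=-0.148, ω₃=-0.464
apply F[17]=+20.000 → step 18: x=-0.585, v=-0.213, θ₁=0.692, ω₁=2.378, θ₂=-0.215, ω₂=-3.553, θ₃=-0.158, ω₃=-0.462
apply F[18]=+20.000 → step 19: x=-0.586, v=0.096, θ₁=0.738, ω₁=2.283, θ₂=-0.292, ω₂=-4.083, θ₃=-0.167, ω₃=-0.461
apply F[19]=+20.000 → step 20: x=-0.581, v=0.406, θ₁=0.783, ω₁=2.153, θ₂=-0.378, ω₂=-4.615, θ₃=-0.176, ω₃=-0.466
apply F[20]=+20.000 → step 21: x=-0.570, v=0.713, θ₁=0.824, ω₁=1.983, θ₂=-0.476, ω₂=-5.160, θ₃=-0.185, ω₃=-0.483
max |θ₃| = 0.185 ≤ 0.273 over all 22 states.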